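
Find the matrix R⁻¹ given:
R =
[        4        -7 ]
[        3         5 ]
det(R) = 41
R⁻¹ =
[     5/41      7/41 ]
[    -3/41      4/41 ]

For a 2×2 matrix R = [[a, b], [c, d]] with det(R) ≠ 0, R⁻¹ = (1/det(R)) * [[d, -b], [-c, a]].
det(R) = (4)*(5) - (-7)*(3) = 20 + 21 = 41.
R⁻¹ = (1/41) * [[5, 7], [-3, 4]].
Dividing each entry by 41 and reducing:
R⁻¹ =
[     5/41      7/41 ]
[    -3/41      4/41 ]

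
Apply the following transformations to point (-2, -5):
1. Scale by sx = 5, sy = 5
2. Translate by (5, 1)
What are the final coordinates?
(-5, -24)

Step 1: Scale (-2, -5) by (sx, sy) = (5, 5) → (-10, -25)
Step 2: Translate by (5, 1) → (-5, -24)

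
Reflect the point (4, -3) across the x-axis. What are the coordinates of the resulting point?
(4, 3)

Reflection across x-axis: (4, -3) → (4, 3)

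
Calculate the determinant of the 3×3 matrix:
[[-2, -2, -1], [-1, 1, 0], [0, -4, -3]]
8

Expansion along first row:
det = -2·det([[1,0],[-4,-3]]) - -2·det([[-1,0],[0,-3]]) + -1·det([[-1,1],[0,-4]])
    = -2·(1·-3 - 0·-4) - -2·(-1·-3 - 0·0) + -1·(-1·-4 - 1·0)
    = -2·-3 - -2·3 + -1·4
    = 6 + 6 + -4 = 8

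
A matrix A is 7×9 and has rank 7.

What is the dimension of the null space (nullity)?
2

The rank-nullity theorem for an m×n matrix states:
rank(A) + nullity(A) = n (the number of columns).
Here n = 9 and rank(A) = 7, so nullity(A) = 9 - 7 = 2.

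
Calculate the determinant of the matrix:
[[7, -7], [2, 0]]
14

For a 2×2 matrix [[a, b], [c, d]], det = ad - bc
det = (7)(0) - (-7)(2) = 0 - -14 = 14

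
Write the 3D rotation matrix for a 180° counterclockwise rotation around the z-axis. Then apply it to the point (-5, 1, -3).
R = [[-1, 0, 0], [0, -1, 0], [0, 0, 1]]; R·(-5, 1, -3) = (5, -1, -3)

Rotation matrix for 180° around z-axis:
cos(180°) = -1, sin(180°) = 0
R = [[-1, 0, 0], [0, -1, 0], [0, 0, 1]]
Apply to (-5, 1, -3): R·[-5, 1, -3]ᵀ = (5, -1, -3)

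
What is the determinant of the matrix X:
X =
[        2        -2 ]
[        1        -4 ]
det(X) = -6

For a 2×2 matrix [[a, b], [c, d]], det = a*d - b*c.
det(X) = (2)*(-4) - (-2)*(1) = -8 + 2 = -6.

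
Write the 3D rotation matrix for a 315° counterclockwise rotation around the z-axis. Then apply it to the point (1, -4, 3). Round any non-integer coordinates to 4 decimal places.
R = [[√2/2, √2/2, 0], [-√2/2, √2/2, 0], [0, 0, 1]]; R·(1, -4, 3) = (-2.1213, -3.5355, 3.0000)

Rotation matrix for 315° around z-axis:
cos(315°) = √2/2, sin(315°) = -√2/2
R = [[√2/2, √2/2, 0], [-√2/2, √2/2, 0], [0, 0, 1]]
Apply to (1, -4, 3): R·[1, -4, 3]ᵀ = (-2.1213, -3.5355, 3.0000)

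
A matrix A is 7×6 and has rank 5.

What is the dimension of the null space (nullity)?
1

The rank-nullity theorem for an m×n matrix states:
rank(A) + nullity(A) = n (the number of columns).
Here n = 6 and rank(A) = 5, so nullity(A) = 6 - 5 = 1.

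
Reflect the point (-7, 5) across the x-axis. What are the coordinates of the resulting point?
(-7, -5)

Reflection across x-axis: (-7, 5) → (-7, -5)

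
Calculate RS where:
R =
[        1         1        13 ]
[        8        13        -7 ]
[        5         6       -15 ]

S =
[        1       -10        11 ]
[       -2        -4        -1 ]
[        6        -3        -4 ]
RS =
[       77       -53       -42 ]
[      -60      -111       103 ]
[      -97       -29       109 ]

Matrix multiplication: (RS)[i][j] = sum over k of R[i][k] * S[k][j].
  (RS)[0][0] = (1)*(1) + (1)*(-2) + (13)*(6) = 77
  (RS)[0][1] = (1)*(-10) + (1)*(-4) + (13)*(-3) = -53
  (RS)[0][2] = (1)*(11) + (1)*(-1) + (13)*(-4) = -42
  (RS)[1][0] = (8)*(1) + (13)*(-2) + (-7)*(6) = -60
  (RS)[1][1] = (8)*(-10) + (13)*(-4) + (-7)*(-3) = -111
  (RS)[1][2] = (8)*(11) + (13)*(-1) + (-7)*(-4) = 103
  (RS)[2][0] = (5)*(1) + (6)*(-2) + (-15)*(6) = -97
  (RS)[2][1] = (5)*(-10) + (6)*(-4) + (-15)*(-3) = -29
  (RS)[2][2] = (5)*(11) + (6)*(-1) + (-15)*(-4) = 109
RS =
[       77       -53       -42 ]
[      -60      -111       103 ]
[      -97       -29       109 ]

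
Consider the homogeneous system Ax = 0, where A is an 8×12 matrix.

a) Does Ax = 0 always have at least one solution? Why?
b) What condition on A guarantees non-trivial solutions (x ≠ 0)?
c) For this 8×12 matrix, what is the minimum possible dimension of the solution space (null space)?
a) Yes, x = 0 is always a solution. b) When A has linearly dependent columns (rank < n). c) Minimum nullity = 4.

a) x = 0 satisfies A·0 = 0, so the zero vector is always a solution.
b) Non-trivial solutions exist iff the columns of A are linearly dependent, equivalently rank(A) < n (the number of columns).
c) By rank-nullity, rank(A) + nullity(A) = n = 12. Since A has only 8 rows, rank(A) ≤ 8, so nullity(A) ≥ 12 - 8 = 4.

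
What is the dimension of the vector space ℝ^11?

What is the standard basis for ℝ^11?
Dimension = 11; standard basis = {e_1, e_2, e_3, …, e_11}

ℝ^11 is the space of 11-tuples of real numbers; its dimension is 11.
The standard basis consists of 11 vectors: e_1, e_2, e_3, …, e_11, where e_i is the vector with 1 in position i and 0 elsewhere.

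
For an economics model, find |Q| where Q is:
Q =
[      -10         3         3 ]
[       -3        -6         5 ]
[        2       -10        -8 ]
det(Q) = -896

Expand along row 0 (cofactor expansion): det(Q) = a*(e*i - f*h) - b*(d*i - f*g) + c*(d*h - e*g), where the 3×3 is [[a, b, c], [d, e, f], [g, h, i]].
Minor M_00 = (-6)*(-8) - (5)*(-10) = 48 + 50 = 98.
Minor M_01 = (-3)*(-8) - (5)*(2) = 24 - 10 = 14.
Minor M_02 = (-3)*(-10) - (-6)*(2) = 30 + 12 = 42.
det(Q) = (-10)*(98) - (3)*(14) + (3)*(42) = -980 - 42 + 126 = -896.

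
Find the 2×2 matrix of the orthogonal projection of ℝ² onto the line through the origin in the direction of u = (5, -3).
[[25/34, -15/34], [-15/34, 9/34]]

The orthogonal projection onto the line spanned by a nonzero vector u = (a, b) has matrix P = (u uᵀ) / (uᵀ u) = (1/(a² + b²)) · [[a², ab], [ab, b²]].
Here u = (5, -3), so a² + b² = 25 + 9 = 34.
P = (1/34) · [[25, -15], [-15, 9]] = [[25/34, -15/34], [-15/34, 9/34]].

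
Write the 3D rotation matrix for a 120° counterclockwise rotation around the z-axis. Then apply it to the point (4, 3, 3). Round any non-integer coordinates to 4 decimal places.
R = [[-1/2, -√3/2, 0], [√3/2, -1/2, 0], [0, 0, 1]]; R·(4, 3, 3) = (-4.5981, 1.9641, 3.0000)

Rotation matrix for 120° around z-axis:
cos(120°) = -1/2, sin(120°) = √3/2
R = [[-1/2, -√3/2, 0], [√3/2, -1/2, 0], [0, 0, 1]]
Apply to (4, 3, 3): R·[4, 3, 3]ᵀ = (-4.5981, 1.9641, 3.0000)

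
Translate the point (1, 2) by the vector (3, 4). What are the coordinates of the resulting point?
(4, 6)

Translation by (3, 4):
x' = 1 + 3 = 4
y' = 2 + 4 = 6
Homogeneous matrix: [[1, 0, 3], [0, 1, 4], [0, 0, 1]]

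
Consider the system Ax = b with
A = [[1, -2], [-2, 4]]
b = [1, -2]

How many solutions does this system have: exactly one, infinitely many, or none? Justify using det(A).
Infinitely many solutions

det(A) = (1)*(4) - (-2)*(-2) = 0, so A is singular (column 2 is -2 times column 1).
b = [1, -2] = 1 * column 1 of A, so b lies in the column space of A.
A singular matrix whose right-hand side is in its column space gives a 1-parameter family of solutions — infinitely many.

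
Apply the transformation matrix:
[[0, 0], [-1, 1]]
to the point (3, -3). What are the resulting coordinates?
(0, -6)

Matrix multiplication:
[[0, 0], [-1, 1]] × [3, -3]ᵀ
= [0×3 + 0×-3, -1×3 + 1×-3]ᵀ
= [0.0000, -6.0000]ᵀ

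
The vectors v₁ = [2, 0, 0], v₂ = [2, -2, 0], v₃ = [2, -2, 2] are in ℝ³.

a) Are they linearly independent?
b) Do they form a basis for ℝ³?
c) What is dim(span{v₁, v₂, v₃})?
Yes independent, yes basis, dim = 3

Stack v₁, v₂, v₃ as rows of a 3×3 matrix.
[[2, 0, 0]; [2, -2, 0]; [2, -2, 2]] is already lower triangular with nonzero diagonal entries (2, -2, 2), so its determinant is the product of the diagonal entries, det = (2)·(-2)·(2) = -8 ≠ 0, and the rows are linearly independent.
Three linearly independent vectors in ℝ³ form a basis for ℝ³, so dim(span{v₁,v₂,v₃}) = 3.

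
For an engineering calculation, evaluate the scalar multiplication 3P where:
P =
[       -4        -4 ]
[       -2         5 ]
3P =
[      -12       -12 ]
[       -6        15 ]

Scalar multiplication is elementwise: (3P)[i][j] = 3 * P[i][j].
  (3P)[0][0] = 3 * (-4) = -12
  (3P)[0][1] = 3 * (-4) = -12
  (3P)[1][0] = 3 * (-2) = -6
  (3P)[1][1] = 3 * (5) = 15
3P =
[      -12       -12 ]
[       -6        15 ]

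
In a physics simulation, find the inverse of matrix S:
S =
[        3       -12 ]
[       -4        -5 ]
det(S) = -63
S⁻¹ =
[     5/63     -4/21 ]
[    -4/63     -1/21 ]

For a 2×2 matrix S = [[a, b], [c, d]] with det(S) ≠ 0, S⁻¹ = (1/det(S)) * [[d, -b], [-c, a]].
det(S) = (3)*(-5) - (-12)*(-4) = -15 - 48 = -63.
S⁻¹ = (1/-63) * [[-5, 12], [4, 3]].
Dividing each entry by -63 and reducing:
S⁻¹ =
[     5/63     -4/21 ]
[    -4/63     -1/21 ]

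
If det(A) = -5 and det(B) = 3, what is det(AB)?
-15

Use the multiplicative property of determinants: det(AB) = det(A)*det(B).
det(AB) = (-5)*(3) = -15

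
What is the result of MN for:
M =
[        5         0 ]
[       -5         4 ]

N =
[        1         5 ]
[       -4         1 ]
MN =
[        5        25 ]
[      -21       -21 ]

Matrix multiplication: (MN)[i][j] = sum over k of M[i][k] * N[k][j].
  (MN)[0][0] = (5)*(1) + (0)*(-4) = 5
  (MN)[0][1] = (5)*(5) + (0)*(1) = 25
  (MN)[1][0] = (-5)*(1) + (4)*(-4) = -21
  (MN)[1][1] = (-5)*(5) + (4)*(1) = -21
MN =
[        5        25 ]
[      -21       -21 ]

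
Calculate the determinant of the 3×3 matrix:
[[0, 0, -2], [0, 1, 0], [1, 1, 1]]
2

Expansion along first row:
det = 0·det([[1,0],[1,1]]) - 0·det([[0,0],[1,1]]) + -2·det([[0,1],[1,1]])
    = 0·(1·1 - 0·1) - 0·(0·1 - 0·1) + -2·(0·1 - 1·1)
    = 0·1 - 0·0 + -2·-1
    = 0 + 0 + 2 = 2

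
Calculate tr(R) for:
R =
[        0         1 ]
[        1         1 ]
tr(R) = 0 + 1 = 1

The trace of a square matrix is the sum of its diagonal entries.
Diagonal entries of R: R[0][0] = 0, R[1][1] = 1.
tr(R) = 0 + 1 = 1.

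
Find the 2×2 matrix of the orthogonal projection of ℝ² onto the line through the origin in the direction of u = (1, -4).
[[1/17, -4/17], [-4/17, 16/17]]

The orthogonal projection onto the line spanned by a nonzero vector u = (a, b) has matrix P = (u uᵀ) / (uᵀ u) = (1/(a² + b²)) · [[a², ab], [ab, b²]].
Here u = (1, -4), so a² + b² = 1 + 16 = 17.
P = (1/17) · [[1, -4], [-4, 16]] = [[1/17, -4/17], [-4/17, 16/17]].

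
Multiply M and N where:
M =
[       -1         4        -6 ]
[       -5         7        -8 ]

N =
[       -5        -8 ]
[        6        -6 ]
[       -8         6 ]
MN =
[       77       -52 ]
[      131       -50 ]

Matrix multiplication: (MN)[i][j] = sum over k of M[i][k] * N[k][j].
  (MN)[0][0] = (-1)*(-5) + (4)*(6) + (-6)*(-8) = 77
  (MN)[0][1] = (-1)*(-8) + (4)*(-6) + (-6)*(6) = -52
  (MN)[1][0] = (-5)*(-5) + (7)*(6) + (-8)*(-8) = 131
  (MN)[1][1] = (-5)*(-8) + (7)*(-6) + (-8)*(6) = -50
MN =
[       77       -52 ]
[      131       -50 ]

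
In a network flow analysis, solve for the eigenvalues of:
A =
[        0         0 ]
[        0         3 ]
λ = 0, 3

Solve det(A - λI) = 0. For a 2×2 matrix the characteristic equation is λ² - (trace)λ + det = 0.
trace(A) = a + d = 0 + 3 = 3.
det(A) = a*d - b*c = (0)*(3) - (0)*(0) = 0 - 0 = 0.
Characteristic equation: λ² - (3)λ + (0) = 0.
Discriminant = (3)² - 4*(0) = 9 - 0 = 9.
λ = (3 ± √9) / 2 = (3 ± 3) / 2 = 0, 3.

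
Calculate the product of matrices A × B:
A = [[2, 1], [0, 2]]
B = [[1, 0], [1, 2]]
[[3, 2], [2, 4]]

Matrix multiplication:
C[0][0] = 2×1 + 1×1 = 3
C[0][1] = 2×0 + 1×2 = 2
C[1][0] = 0×1 + 2×1 = 2
C[1][1] = 0×0 + 2×2 = 4
Result: [[3, 2], [2, 4]]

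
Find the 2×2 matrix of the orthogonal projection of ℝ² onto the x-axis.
[[1, 0], [0, 0]]

The orthogonal projection onto the line spanned by a nonzero vector u = (a, b) has matrix P = (u uᵀ) / (uᵀ u) = (1/(a² + b²)) · [[a², ab], [ab, b²]].
Here u = (1, 0), so a² + b² = 1 + 0 = 1.
P = (1/1) · [[1, 0], [0, 0]] = [[1, 0], [0, 0]].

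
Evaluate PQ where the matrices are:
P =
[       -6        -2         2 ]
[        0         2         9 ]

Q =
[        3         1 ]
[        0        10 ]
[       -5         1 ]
PQ =
[      -28       -24 ]
[      -45        29 ]

Matrix multiplication: (PQ)[i][j] = sum over k of P[i][k] * Q[k][j].
  (PQ)[0][0] = (-6)*(3) + (-2)*(0) + (2)*(-5) = -28
  (PQ)[0][1] = (-6)*(1) + (-2)*(10) + (2)*(1) = -24
  (PQ)[1][0] = (0)*(3) + (2)*(0) + (9)*(-5) = -45
  (PQ)[1][1] = (0)*(1) + (2)*(10) + (9)*(1) = 29
PQ =
[      -28       -24 ]
[      -45        29 ]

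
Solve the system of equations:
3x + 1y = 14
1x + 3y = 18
x = 3, y = 5

Use elimination (row reduction):
Equation 1: 3x + 1y = 14.
Equation 2: 1x + 3y = 18.
Multiply Eq1 by 1 and Eq2 by 3: 3x + 1y = 14;  3x + 9y = 54.
Subtract: (8)y = 40, so y = 5.
Back-substitute into Eq1: 3x + 1*(5) = 14, so x = 3.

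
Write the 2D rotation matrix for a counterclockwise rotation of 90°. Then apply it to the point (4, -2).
R = [[0, -1], [1, 0]]; R·(4, -2) = (2, 4)

Rotation matrix formula: R(θ) = [[cos θ, -sin θ], [sin θ, cos θ]]
For θ = 90°:
cos(90°) = 0
sin(90°) = 1
R = [[0, -1], [1, 0]]
Apply to (4, -2): [0·4 + (-1)·-2, 1·4 + 0·-2] = (2, 4)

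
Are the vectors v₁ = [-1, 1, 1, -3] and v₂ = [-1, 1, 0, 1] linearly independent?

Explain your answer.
Yes, linearly independent

Two vectors are linearly dependent iff one is a scalar multiple of the other.
No single scalar k satisfies v₂ = k·v₁ (the ratios of corresponding entries disagree), so v₁ and v₂ are linearly independent.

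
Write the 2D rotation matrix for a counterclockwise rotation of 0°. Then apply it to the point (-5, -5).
R = [[1, 0], [0, 1]]; R·(-5, -5) = (-5, -5)

Rotation matrix formula: R(θ) = [[cos θ, -sin θ], [sin θ, cos θ]]
For θ = 0°:
cos(0°) = 1
sin(0°) = 0
R = [[1, 0], [0, 1]]
Apply to (-5, -5): [1·-5 + (0)·-5, 0·-5 + 1·-5] = (-5, -5)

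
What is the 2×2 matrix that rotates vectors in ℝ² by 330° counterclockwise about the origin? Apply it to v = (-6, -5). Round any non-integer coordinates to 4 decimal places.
R = [[√3/2, 1/2], [-1/2, √3/2]]; R·v = (-7.6962, -1.3301)

A counterclockwise rotation by angle θ in ℝ² has matrix R(θ) = [[cos θ, -sin θ], [sin θ, cos θ]].
For θ = 330°: cos θ = √3/2, sin θ = -1/2.
R(330°) = [[√3/2, 1/2], [-1/2, √3/2]].
R·v = [√3/2·-6 + (1/2)·-5, -1/2·-6 + √3/2·-5] = (-7.6962, -1.3301).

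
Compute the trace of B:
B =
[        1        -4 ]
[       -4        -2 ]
tr(B) = 1 - 2 = -1

The trace of a square matrix is the sum of its diagonal entries.
Diagonal entries of B: B[0][0] = 1, B[1][1] = -2.
tr(B) = 1 - 2 = -1.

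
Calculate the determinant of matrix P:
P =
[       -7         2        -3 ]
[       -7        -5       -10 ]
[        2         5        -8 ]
det(P) = -707

Expand along row 0 (cofactor expansion): det(P) = a*(e*i - f*h) - b*(d*i - f*g) + c*(d*h - e*g), where the 3×3 is [[a, b, c], [d, e, f], [g, h, i]].
Minor M_00 = (-5)*(-8) - (-10)*(5) = 40 + 50 = 90.
Minor M_01 = (-7)*(-8) - (-10)*(2) = 56 + 20 = 76.
Minor M_02 = (-7)*(5) - (-5)*(2) = -35 + 10 = -25.
det(P) = (-7)*(90) - (2)*(76) + (-3)*(-25) = -630 - 152 + 75 = -707.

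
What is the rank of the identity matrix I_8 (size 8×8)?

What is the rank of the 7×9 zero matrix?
rank(I_8) = 8, rank(0) = 0

The identity I_8 has 8 columns that are the standard basis vectors e_1, …, e_8. These are linearly independent, so all 8 columns are pivots and rank(I_8) = 8.
The 7×9 zero matrix has every entry zero, so every row is the zero row and there are no pivots; rank(0) = 0.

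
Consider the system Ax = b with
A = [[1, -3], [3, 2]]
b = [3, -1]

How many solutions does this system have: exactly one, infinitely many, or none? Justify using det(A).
Exactly one solution

Compute det(A) = (1)*(2) - (-3)*(3) = 11.
Because det(A) ≠ 0, A is invertible and Ax = b has a unique solution for every b (here x = A⁻¹ b).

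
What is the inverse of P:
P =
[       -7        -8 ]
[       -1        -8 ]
det(P) = 48
P⁻¹ =
[     -1/6       1/6 ]
[     1/48     -7/48 ]

For a 2×2 matrix P = [[a, b], [c, d]] with det(P) ≠ 0, P⁻¹ = (1/det(P)) * [[d, -b], [-c, a]].
det(P) = (-7)*(-8) - (-8)*(-1) = 56 - 8 = 48.
P⁻¹ = (1/48) * [[-8, 8], [1, -7]].
Dividing each entry by 48 and reducing:
P⁻¹ =
[     -1/6       1/6 ]
[     1/48     -7/48 ]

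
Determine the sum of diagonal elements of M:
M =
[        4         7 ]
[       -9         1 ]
tr(M) = 4 + 1 = 5

The trace of a square matrix is the sum of its diagonal entries.
Diagonal entries of M: M[0][0] = 4, M[1][1] = 1.
tr(M) = 4 + 1 = 5.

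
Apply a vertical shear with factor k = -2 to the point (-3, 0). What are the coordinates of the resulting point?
(-3, 6)

Shear matrix for vertical shear with factor k = -2:
[[1, 0], [-2, 1]]
Result: (-3, 0) → (-3, 6)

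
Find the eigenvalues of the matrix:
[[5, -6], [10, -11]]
λ = -5 and λ = -1

Characteristic equation: det(A - λI) = 0
λ² - (trace)λ + (det) = 0
λ² - (-6)λ + (5) = 0
λ² + 6λ + 5 = 0
Solving: λ = -5, -1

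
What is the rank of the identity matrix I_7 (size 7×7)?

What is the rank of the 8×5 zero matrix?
rank(I_7) = 7, rank(0) = 0

The identity I_7 has 7 columns that are the standard basis vectors e_1, …, e_7. These are linearly independent, so all 7 columns are pivots and rank(I_7) = 7.
The 8×5 zero matrix has every entry zero, so every row is the zero row and there are no pivots; rank(0) = 0.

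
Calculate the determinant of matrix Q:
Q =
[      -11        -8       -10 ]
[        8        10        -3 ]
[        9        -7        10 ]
det(Q) = 1447

Expand along row 0 (cofactor expansion): det(Q) = a*(e*i - f*h) - b*(d*i - f*g) + c*(d*h - e*g), where the 3×3 is [[a, b, c], [d, e, f], [g, h, i]].
Minor M_00 = (10)*(10) - (-3)*(-7) = 100 - 21 = 79.
Minor M_01 = (8)*(10) - (-3)*(9) = 80 + 27 = 107.
Minor M_02 = (8)*(-7) - (10)*(9) = -56 - 90 = -146.
det(Q) = (-11)*(79) - (-8)*(107) + (-10)*(-146) = -869 + 856 + 1460 = 1447.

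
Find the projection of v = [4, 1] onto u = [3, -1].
[33/10, -11/10]

The projection of v onto u is proj_u(v) = ((v·u) / (u·u)) · u.
v·u = (4)*(3) + (1)*(-1) = 11.
u·u = (3)*(3) + (-1)*(-1) = 10.
coefficient = 11 / 10 = 11/10.
proj_u(v) = 11/10 · [3, -1] = [33/10, -11/10].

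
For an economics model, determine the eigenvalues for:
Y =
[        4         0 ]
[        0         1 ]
λ = 1, 4

Solve det(Y - λI) = 0. For a 2×2 matrix the characteristic equation is λ² - (trace)λ + det = 0.
trace(Y) = a + d = 4 + 1 = 5.
det(Y) = a*d - b*c = (4)*(1) - (0)*(0) = 4 - 0 = 4.
Characteristic equation: λ² - (5)λ + (4) = 0.
Discriminant = (5)² - 4*(4) = 25 - 16 = 9.
λ = (5 ± √9) / 2 = (5 ± 3) / 2 = 1, 4.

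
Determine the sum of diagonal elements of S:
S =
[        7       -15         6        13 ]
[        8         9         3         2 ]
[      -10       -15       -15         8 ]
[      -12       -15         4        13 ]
tr(S) = 7 + 9 - 15 + 13 = 14

The trace of a square matrix is the sum of its diagonal entries.
Diagonal entries of S: S[0][0] = 7, S[1][1] = 9, S[2][2] = -15, S[3][3] = 13.
tr(S) = 7 + 9 - 15 + 13 = 14.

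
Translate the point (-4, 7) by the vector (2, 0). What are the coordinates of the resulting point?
(-2, 7)

Translation by (2, 0):
x' = -4 + 2 = -2
y' = 7 + 0 = 7
Homogeneous matrix: [[1, 0, 2], [0, 1, 0], [0, 0, 1]]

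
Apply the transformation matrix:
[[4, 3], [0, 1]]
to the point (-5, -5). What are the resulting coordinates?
(-35, -5)

Matrix multiplication:
[[4, 3], [0, 1]] × [-5, -5]ᵀ
= [4×-5 + 3×-5, 0×-5 + 1×-5]ᵀ
= [-35.0000, -5.0000]ᵀ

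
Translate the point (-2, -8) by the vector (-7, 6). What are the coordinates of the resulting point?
(-9, -2)

Translation by (-7, 6):
x' = -2 + -7 = -9
y' = -8 + 6 = -2
Homogeneous matrix: [[1, 0, -7], [0, 1, 6], [0, 0, 1]]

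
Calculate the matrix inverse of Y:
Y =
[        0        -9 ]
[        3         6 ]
det(Y) = 27
Y⁻¹ =
[      2/9       1/3 ]
[     -1/9         0 ]

For a 2×2 matrix Y = [[a, b], [c, d]] with det(Y) ≠ 0, Y⁻¹ = (1/det(Y)) * [[d, -b], [-c, a]].
det(Y) = (0)*(6) - (-9)*(3) = 0 + 27 = 27.
Y⁻¹ = (1/27) * [[6, 9], [-3, 0]].
Dividing each entry by 27 and reducing:
Y⁻¹ =
[      2/9       1/3 ]
[     -1/9         0 ]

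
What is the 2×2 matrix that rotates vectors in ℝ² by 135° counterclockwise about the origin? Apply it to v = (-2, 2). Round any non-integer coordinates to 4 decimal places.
R = [[-√2/2, -√2/2], [√2/2, -√2/2]]; R·v = (0.0000, -2.8284)

A counterclockwise rotation by angle θ in ℝ² has matrix R(θ) = [[cos θ, -sin θ], [sin θ, cos θ]].
For θ = 135°: cos θ = -√2/2, sin θ = √2/2.
R(135°) = [[-√2/2, -√2/2], [√2/2, -√2/2]].
R·v = [-√2/2·-2 + (-√2/2)·2, √2/2·-2 + -√2/2·2] = (0.0000, -2.8284).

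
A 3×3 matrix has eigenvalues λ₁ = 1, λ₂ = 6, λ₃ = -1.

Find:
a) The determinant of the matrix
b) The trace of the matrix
det = -6, trace = 6

Two standard eigenvalue identities:
- det(A) equals the product of the eigenvalues (counted with multiplicity).
- trace(A) equals the sum of the eigenvalues.
det(A) = (1)*(6)*(-1) = -6.
trace(A) = 1 + 6 - 1 = 6.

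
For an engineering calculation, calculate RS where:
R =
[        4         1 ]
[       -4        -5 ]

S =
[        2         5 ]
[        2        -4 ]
RS =
[       10        16 ]
[      -18         0 ]

Matrix multiplication: (RS)[i][j] = sum over k of R[i][k] * S[k][j].
  (RS)[0][0] = (4)*(2) + (1)*(2) = 10
  (RS)[0][1] = (4)*(5) + (1)*(-4) = 16
  (RS)[1][0] = (-4)*(2) + (-5)*(2) = -18
  (RS)[1][1] = (-4)*(5) + (-5)*(-4) = 0
RS =
[       10        16 ]
[      -18         0 ]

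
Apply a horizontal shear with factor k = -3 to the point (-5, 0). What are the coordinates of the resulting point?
(-5, 0)

Shear matrix for horizontal shear with factor k = -3:
[[1, -3], [0, 1]]
Result: (-5, 0) → (-5, 0)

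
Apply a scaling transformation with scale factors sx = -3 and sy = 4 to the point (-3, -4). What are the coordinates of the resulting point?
(9, -16)

Scaling matrix:
[[-3, 0], [0, 4]]
Result: (-3 × -3, -4 × 4) = (9, -16)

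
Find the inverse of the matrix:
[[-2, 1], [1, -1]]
[[-1, -1], [-1, -2]]

For [[a,b],[c,d]], inverse = (1/det)·[[d,-b],[-c,a]]
det = -2·-1 - 1·1 = 1
Inverse = (1/1)·[[-1, -1], [-1, -2]]
        = [[-1, -1], [-1, -2]]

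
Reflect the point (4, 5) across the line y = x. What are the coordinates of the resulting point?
(5, 4)

Reflection across line y = x: (4, 5) → (5, 4)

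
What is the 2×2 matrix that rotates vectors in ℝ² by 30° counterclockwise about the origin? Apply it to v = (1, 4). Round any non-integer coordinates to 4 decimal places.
R = [[√3/2, -1/2], [1/2, √3/2]]; R·v = (-1.1340, 3.9641)

A counterclockwise rotation by angle θ in ℝ² has matrix R(θ) = [[cos θ, -sin θ], [sin θ, cos θ]].
For θ = 30°: cos θ = √3/2, sin θ = 1/2.
R(30°) = [[√3/2, -1/2], [1/2, √3/2]].
R·v = [√3/2·1 + (-1/2)·4, 1/2·1 + √3/2·4] = (-1.1340, 3.9641).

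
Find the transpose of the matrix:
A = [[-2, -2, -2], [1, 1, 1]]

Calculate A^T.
[[-2, 1], [-2, 1], [-2, 1]]

The transpose sends entry (i,j) to (j,i); rows become columns.
Row 0 of A: [-2, -2, -2] -> column 0 of A^T.
Row 1 of A: [1, 1, 1] -> column 1 of A^T.
A^T = [[-2, 1], [-2, 1], [-2, 1]]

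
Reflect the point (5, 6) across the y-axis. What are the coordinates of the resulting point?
(-5, 6)

Reflection across y-axis: (5, 6) → (-5, 6)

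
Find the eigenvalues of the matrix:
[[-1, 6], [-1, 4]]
λ = 1 and λ = 2

Characteristic equation: det(A - λI) = 0
λ² - (trace)λ + (det) = 0
λ² - (3)λ + (2) = 0
λ² - 3λ + 2 = 0
Solving: λ = 1, 2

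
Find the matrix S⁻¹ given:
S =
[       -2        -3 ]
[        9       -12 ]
det(S) = 51
S⁻¹ =
[    -4/17      1/17 ]
[    -3/17     -2/51 ]

For a 2×2 matrix S = [[a, b], [c, d]] with det(S) ≠ 0, S⁻¹ = (1/det(S)) * [[d, -b], [-c, a]].
det(S) = (-2)*(-12) - (-3)*(9) = 24 + 27 = 51.
S⁻¹ = (1/51) * [[-12, 3], [-9, -2]].
Dividing each entry by 51 and reducing:
S⁻¹ =
[    -4/17      1/17 ]
[    -3/17     -2/51 ]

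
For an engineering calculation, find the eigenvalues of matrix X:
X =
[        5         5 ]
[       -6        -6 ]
λ = -1, 0

Solve det(X - λI) = 0. For a 2×2 matrix the characteristic equation is λ² - (trace)λ + det = 0.
trace(X) = a + d = 5 - 6 = -1.
det(X) = a*d - b*c = (5)*(-6) - (5)*(-6) = -30 + 30 = 0.
Characteristic equation: λ² - (-1)λ + (0) = 0.
Discriminant = (-1)² - 4*(0) = 1 - 0 = 1.
λ = (-1 ± √1) / 2 = (-1 ± 1) / 2 = -1, 0.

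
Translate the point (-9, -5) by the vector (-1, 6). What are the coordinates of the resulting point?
(-10, 1)

Translation by (-1, 6):
x' = -9 + -1 = -10
y' = -5 + 6 = 1
Homogeneous matrix: [[1, 0, -1], [0, 1, 6], [0, 0, 1]]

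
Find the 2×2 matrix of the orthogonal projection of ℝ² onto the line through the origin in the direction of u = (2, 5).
[[4/29, 10/29], [10/29, 25/29]]

The orthogonal projection onto the line spanned by a nonzero vector u = (a, b) has matrix P = (u uᵀ) / (uᵀ u) = (1/(a² + b²)) · [[a², ab], [ab, b²]].
Here u = (2, 5), so a² + b² = 4 + 25 = 29.
P = (1/29) · [[4, 10], [10, 25]] = [[4/29, 10/29], [10/29, 25/29]].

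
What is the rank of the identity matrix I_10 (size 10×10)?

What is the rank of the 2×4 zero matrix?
rank(I_10) = 10, rank(0) = 0

The identity I_10 has 10 columns that are the standard basis vectors e_1, …, e_10. These are linearly independent, so all 10 columns are pivots and rank(I_10) = 10.
The 2×4 zero matrix has every entry zero, so every row is the zero row and there are no pivots; rank(0) = 0.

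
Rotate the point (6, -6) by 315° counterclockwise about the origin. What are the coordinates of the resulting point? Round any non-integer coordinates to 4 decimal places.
(0.0000, -8.4853)

Rotation matrix R(θ) = [[cos θ, -sin θ], [sin θ, cos θ]]; for θ = 315°:
R = [[√2/2, √2/2], [-√2/2, √2/2]]
Result: R × [6, -6]ᵀ = [√2/2·6 + (√2/2)·-6, -√2/2·6 + (√2/2)·-6]ᵀ = (0.0000, -8.4853)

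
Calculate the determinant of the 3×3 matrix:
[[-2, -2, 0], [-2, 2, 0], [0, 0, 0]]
0

Expansion along first row:
det = -2·det([[2,0],[0,0]]) - -2·det([[-2,0],[0,0]]) + 0·det([[-2,2],[0,0]])
    = -2·(2·0 - 0·0) - -2·(-2·0 - 0·0) + 0·(-2·0 - 2·0)
    = -2·0 - -2·0 + 0·0
    = 0 + 0 + 0 = 0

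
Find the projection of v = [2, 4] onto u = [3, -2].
[-6/13, 4/13]

The projection of v onto u is proj_u(v) = ((v·u) / (u·u)) · u.
v·u = (2)*(3) + (4)*(-2) = -2.
u·u = (3)*(3) + (-2)*(-2) = 13.
coefficient = -2 / 13 = -2/13.
proj_u(v) = -2/13 · [3, -2] = [-6/13, 4/13].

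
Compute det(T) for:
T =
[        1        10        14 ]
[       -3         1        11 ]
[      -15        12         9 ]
det(T) = -1797

Expand along row 0 (cofactor expansion): det(T) = a*(e*i - f*h) - b*(d*i - f*g) + c*(d*h - e*g), where the 3×3 is [[a, b, c], [d, e, f], [g, h, i]].
Minor M_00 = (1)*(9) - (11)*(12) = 9 - 132 = -123.
Minor M_01 = (-3)*(9) - (11)*(-15) = -27 + 165 = 138.
Minor M_02 = (-3)*(12) - (1)*(-15) = -36 + 15 = -21.
det(T) = (1)*(-123) - (10)*(138) + (14)*(-21) = -123 - 1380 - 294 = -1797.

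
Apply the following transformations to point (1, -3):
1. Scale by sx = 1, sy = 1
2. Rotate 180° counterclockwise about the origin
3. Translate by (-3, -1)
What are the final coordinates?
(-4, 2)

Step 1: Scale → (1, -3)
Step 2: Rotate 180° → (-1, 3)
Step 3: Translate → (-4, 2)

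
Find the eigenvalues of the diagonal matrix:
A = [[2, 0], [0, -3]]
λ₁ = 2, λ₂ = -3

The characteristic polynomial of A is det(A - λI) = (2 - λ)(-3 - λ) = 0.
The roots are λ = 2 and λ = -3, so the eigenvalues are the diagonal entries.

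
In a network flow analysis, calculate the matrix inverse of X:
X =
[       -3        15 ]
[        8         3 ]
det(X) = -129
X⁻¹ =
[    -1/43      5/43 ]
[    8/129      1/43 ]

For a 2×2 matrix X = [[a, b], [c, d]] with det(X) ≠ 0, X⁻¹ = (1/det(X)) * [[d, -b], [-c, a]].
det(X) = (-3)*(3) - (15)*(8) = -9 - 120 = -129.
X⁻¹ = (1/-129) * [[3, -15], [-8, -3]].
Dividing each entry by -129 and reducing:
X⁻¹ =
[    -1/43      5/43 ]
[    8/129      1/43 ]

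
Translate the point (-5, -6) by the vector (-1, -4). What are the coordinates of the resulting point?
(-6, -10)

Translation by (-1, -4):
x' = -5 + -1 = -6
y' = -6 + -4 = -10
Homogeneous matrix: [[1, 0, -1], [0, 1, -4], [0, 0, 1]]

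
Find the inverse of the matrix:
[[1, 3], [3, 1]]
[[-1/8, 3/8], [3/8, -1/8]]

For [[a,b],[c,d]], inverse = (1/det)·[[d,-b],[-c,a]]
det = 1·1 - 3·3 = -8
Inverse = (1/-8)·[[1, -3], [-3, 1]]
        = [[-1/8, 3/8], [3/8, -1/8]]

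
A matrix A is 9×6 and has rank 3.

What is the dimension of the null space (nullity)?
3

The rank-nullity theorem for an m×n matrix states:
rank(A) + nullity(A) = n (the number of columns).
Here n = 6 and rank(A) = 3, so nullity(A) = 6 - 3 = 3.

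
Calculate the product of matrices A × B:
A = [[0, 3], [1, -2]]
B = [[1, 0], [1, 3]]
[[3, 9], [-1, -6]]

Matrix multiplication:
C[0][0] = 0×1 + 3×1 = 3
C[0][1] = 0×0 + 3×3 = 9
C[1][0] = 1×1 + -2×1 = -1
C[1][1] = 1×0 + -2×3 = -6
Result: [[3, 9], [-1, -6]]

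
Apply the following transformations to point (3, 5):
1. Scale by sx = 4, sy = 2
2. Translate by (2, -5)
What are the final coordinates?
(14, 5)

Step 1: Scale (3, 5) by (sx, sy) = (4, 2) → (12, 10)
Step 2: Translate by (2, -5) → (14, 5)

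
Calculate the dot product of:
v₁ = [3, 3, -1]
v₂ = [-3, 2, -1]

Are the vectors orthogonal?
-2, No

The dot product is the sum of products of corresponding components.
v₁·v₂ = (3)*(-3) + (3)*(2) + (-1)*(-1) = -9 + 6 + 1 = -2.
Two vectors are orthogonal iff their dot product is 0; here the dot product is -2, so the vectors are not orthogonal.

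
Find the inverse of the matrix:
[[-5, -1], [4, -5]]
[[-5/29, 1/29], [-4/29, -5/29]]

For [[a,b],[c,d]], inverse = (1/det)·[[d,-b],[-c,a]]
det = -5·-5 - -1·4 = 29
Inverse = (1/29)·[[-5, 1], [-4, -5]]
        = [[-5/29, 1/29], [-4/29, -5/29]]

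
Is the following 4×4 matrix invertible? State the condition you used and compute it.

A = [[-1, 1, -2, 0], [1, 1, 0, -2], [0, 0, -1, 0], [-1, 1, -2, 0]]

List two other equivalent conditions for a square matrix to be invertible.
No, not invertible; det(A) = 0 (two rows are equal, so the rows are linearly dependent). Equivalent conditions (failing for this A): rank(A) < 4; Ax = 0 has non-trivial solutions; 0 is an eigenvalue; the columns are linearly dependent.

To check invertibility, compute det(A).
In this matrix, row 0 and the last row are identical, so one row is a scalar multiple of another and the rows are linearly dependent.
A matrix with linearly dependent rows has det = 0 and is not invertible.
Equivalent failed conditions:
- rank(A) < 4.
- Ax = 0 has non-trivial solutions.
- 0 is an eigenvalue.
- The columns are linearly dependent.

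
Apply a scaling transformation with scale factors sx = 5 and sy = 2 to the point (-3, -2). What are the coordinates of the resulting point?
(-15, -4)

Scaling matrix:
[[5, 0], [0, 2]]
Result: (-3 × 5, -2 × 2) = (-15, -4)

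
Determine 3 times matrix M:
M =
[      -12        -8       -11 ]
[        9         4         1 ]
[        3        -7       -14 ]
3M =
[      -36       -24       -33 ]
[       27        12         3 ]
[        9       -21       -42 ]

Scalar multiplication is elementwise: (3M)[i][j] = 3 * M[i][j].
  (3M)[0][0] = 3 * (-12) = -36
  (3M)[0][1] = 3 * (-8) = -24
  (3M)[0][2] = 3 * (-11) = -33
  (3M)[1][0] = 3 * (9) = 27
  (3M)[1][1] = 3 * (4) = 12
  (3M)[1][2] = 3 * (1) = 3
  (3M)[2][0] = 3 * (3) = 9
  (3M)[2][1] = 3 * (-7) = -21
  (3M)[2][2] = 3 * (-14) = -42
3M =
[      -36       -24       -33 ]
[       27        12         3 ]
[        9       -21       -42 ]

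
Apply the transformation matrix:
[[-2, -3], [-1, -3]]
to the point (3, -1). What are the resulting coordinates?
(-3, 0)

Matrix multiplication:
[[-2, -3], [-1, -3]] × [3, -1]ᵀ
= [-2×3 + -3×-1, -1×3 + -3×-1]ᵀ
= [-3.0000, 0.0000]ᵀ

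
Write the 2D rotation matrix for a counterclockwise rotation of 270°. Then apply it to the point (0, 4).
R = [[0, 1], [-1, 0]]; R·(0, 4) = (4, 0)

Rotation matrix formula: R(θ) = [[cos θ, -sin θ], [sin θ, cos θ]]
For θ = 270°:
cos(270°) = 0
sin(270°) = -1
R = [[0, 1], [-1, 0]]
Apply to (0, 4): [0·0 + (1)·4, -1·0 + 0·4] = (4, 0)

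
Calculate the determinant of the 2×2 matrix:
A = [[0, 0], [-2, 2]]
0

For A = [[a, b], [c, d]], det(A) = a*d - b*c.
det(A) = (0)*(2) - (0)*(-2) = 0 - 0 = 0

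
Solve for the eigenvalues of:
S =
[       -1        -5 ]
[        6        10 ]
λ = 4, 5

Solve det(S - λI) = 0. For a 2×2 matrix the characteristic equation is λ² - (trace)λ + det = 0.
trace(S) = a + d = -1 + 10 = 9.
det(S) = a*d - b*c = (-1)*(10) - (-5)*(6) = -10 + 30 = 20.
Characteristic equation: λ² - (9)λ + (20) = 0.
Discriminant = (9)² - 4*(20) = 81 - 80 = 1.
λ = (9 ± √1) / 2 = (9 ± 1) / 2 = 4, 5.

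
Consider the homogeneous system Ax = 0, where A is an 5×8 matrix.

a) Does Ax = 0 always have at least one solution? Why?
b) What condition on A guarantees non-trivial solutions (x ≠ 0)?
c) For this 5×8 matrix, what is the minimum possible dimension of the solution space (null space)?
a) Yes, x = 0 is always a solution. b) When A has linearly dependent columns (rank < n). c) Minimum nullity = 3.

a) x = 0 satisfies A·0 = 0, so the zero vector is always a solution.
b) Non-trivial solutions exist iff the columns of A are linearly dependent, equivalently rank(A) < n (the number of columns).
c) By rank-nullity, rank(A) + nullity(A) = n = 8. Since A has only 5 rows, rank(A) ≤ 5, so nullity(A) ≥ 8 - 5 = 3.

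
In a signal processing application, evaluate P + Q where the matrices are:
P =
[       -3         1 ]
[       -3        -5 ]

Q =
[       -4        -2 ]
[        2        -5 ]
P + Q =
[       -7        -1 ]
[       -1       -10 ]

Matrix addition is elementwise: (P+Q)[i][j] = P[i][j] + Q[i][j].
  (P+Q)[0][0] = (-3) + (-4) = -7
  (P+Q)[0][1] = (1) + (-2) = -1
  (P+Q)[1][0] = (-3) + (2) = -1
  (P+Q)[1][1] = (-5) + (-5) = -10
P + Q =
[       -7        -1 ]
[       -1       -10 ]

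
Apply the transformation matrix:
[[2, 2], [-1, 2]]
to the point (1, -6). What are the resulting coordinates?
(-10, -13)

Matrix multiplication:
[[2, 2], [-1, 2]] × [1, -6]ᵀ
= [2×1 + 2×-6, -1×1 + 2×-6]ᵀ
= [-10.0000, -13.0000]ᵀ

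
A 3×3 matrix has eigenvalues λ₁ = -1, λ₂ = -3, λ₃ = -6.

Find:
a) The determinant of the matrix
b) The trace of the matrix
det = -18, trace = -10

Two standard eigenvalue identities:
- det(A) equals the product of the eigenvalues (counted with multiplicity).
- trace(A) equals the sum of the eigenvalues.
det(A) = (-1)*(-3)*(-6) = -18.
trace(A) = -1 - 3 - 6 = -10.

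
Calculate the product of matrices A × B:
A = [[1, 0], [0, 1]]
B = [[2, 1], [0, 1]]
[[2, 1], [0, 1]]

Matrix multiplication:
C[0][0] = 1×2 + 0×0 = 2
C[0][1] = 1×1 + 0×1 = 1
C[1][0] = 0×2 + 1×0 = 0
C[1][1] = 0×1 + 1×1 = 1
Result: [[2, 1], [0, 1]]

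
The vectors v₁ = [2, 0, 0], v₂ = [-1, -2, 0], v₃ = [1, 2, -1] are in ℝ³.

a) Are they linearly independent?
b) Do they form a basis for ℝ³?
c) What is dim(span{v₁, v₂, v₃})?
Yes independent, yes basis, dim = 3

Stack v₁, v₂, v₃ as rows of a 3×3 matrix.
[[2, 0, 0]; [-1, -2, 0]; [1, 2, -1]] is already lower triangular with nonzero diagonal entries (2, -2, -1), so its determinant is the product of the diagonal entries, det = (2)·(-2)·(-1) = 4 ≠ 0, and the rows are linearly independent.
Three linearly independent vectors in ℝ³ form a basis for ℝ³, so dim(span{v₁,v₂,v₃}) = 3.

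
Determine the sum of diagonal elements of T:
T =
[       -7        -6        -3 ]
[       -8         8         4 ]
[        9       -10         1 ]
tr(T) = -7 + 8 + 1 = 2

The trace of a square matrix is the sum of its diagonal entries.
Diagonal entries of T: T[0][0] = -7, T[1][1] = 8, T[2][2] = 1.
tr(T) = -7 + 8 + 1 = 2.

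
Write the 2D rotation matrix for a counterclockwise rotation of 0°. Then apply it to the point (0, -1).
R = [[1, 0], [0, 1]]; R·(0, -1) = (0, -1)

Rotation matrix formula: R(θ) = [[cos θ, -sin θ], [sin θ, cos θ]]
For θ = 0°:
cos(0°) = 1
sin(0°) = 0
R = [[1, 0], [0, 1]]
Apply to (0, -1): [1·0 + (0)·-1, 0·0 + 1·-1] = (0, -1)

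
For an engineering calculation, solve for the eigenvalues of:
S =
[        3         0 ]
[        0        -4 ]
λ = -4, 3

Solve det(S - λI) = 0. For a 2×2 matrix the characteristic equation is λ² - (trace)λ + det = 0.
trace(S) = a + d = 3 - 4 = -1.
det(S) = a*d - b*c = (3)*(-4) - (0)*(0) = -12 - 0 = -12.
Characteristic equation: λ² - (-1)λ + (-12) = 0.
Discriminant = (-1)² - 4*(-12) = 1 + 48 = 49.
λ = (-1 ± √49) / 2 = (-1 ± 7) / 2 = -4, 3.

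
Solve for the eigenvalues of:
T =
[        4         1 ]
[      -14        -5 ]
λ = -3, 2

Solve det(T - λI) = 0. For a 2×2 matrix the characteristic equation is λ² - (trace)λ + det = 0.
trace(T) = a + d = 4 - 5 = -1.
det(T) = a*d - b*c = (4)*(-5) - (1)*(-14) = -20 + 14 = -6.
Characteristic equation: λ² - (-1)λ + (-6) = 0.
Discriminant = (-1)² - 4*(-6) = 1 + 24 = 25.
λ = (-1 ± √25) / 2 = (-1 ± 5) / 2 = -3, 2.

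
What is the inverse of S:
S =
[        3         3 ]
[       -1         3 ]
det(S) = 12
S⁻¹ =
[      1/4      -1/4 ]
[     1/12       1/4 ]

For a 2×2 matrix S = [[a, b], [c, d]] with det(S) ≠ 0, S⁻¹ = (1/det(S)) * [[d, -b], [-c, a]].
det(S) = (3)*(3) - (3)*(-1) = 9 + 3 = 12.
S⁻¹ = (1/12) * [[3, -3], [1, 3]].
Dividing each entry by 12 and reducing:
S⁻¹ =
[      1/4      -1/4 ]
[     1/12       1/4 ]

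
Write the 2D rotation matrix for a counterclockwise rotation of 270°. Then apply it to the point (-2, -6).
R = [[0, 1], [-1, 0]]; R·(-2, -6) = (-6, 2)

Rotation matrix formula: R(θ) = [[cos θ, -sin θ], [sin θ, cos θ]]
For θ = 270°:
cos(270°) = 0
sin(270°) = -1
R = [[0, 1], [-1, 0]]
Apply to (-2, -6): [0·-2 + (1)·-6, -1·-2 + 0·-6] = (-6, 2)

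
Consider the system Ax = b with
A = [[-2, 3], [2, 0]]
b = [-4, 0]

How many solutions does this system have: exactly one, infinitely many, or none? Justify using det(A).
Exactly one solution

Compute det(A) = (-2)*(0) - (3)*(2) = -6.
Because det(A) ≠ 0, A is invertible and Ax = b has a unique solution for every b (here x = A⁻¹ b).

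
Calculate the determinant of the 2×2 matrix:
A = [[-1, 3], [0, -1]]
1

For A = [[a, b], [c, d]], det(A) = a*d - b*c.
det(A) = (-1)*(-1) - (3)*(0) = 1 - 0 = 1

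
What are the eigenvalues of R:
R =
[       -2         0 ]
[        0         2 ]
λ = -2, 2

Solve det(R - λI) = 0. For a 2×2 matrix the characteristic equation is λ² - (trace)λ + det = 0.
trace(R) = a + d = -2 + 2 = 0.
det(R) = a*d - b*c = (-2)*(2) - (0)*(0) = -4 - 0 = -4.
Characteristic equation: λ² - (0)λ + (-4) = 0.
Discriminant = (0)² - 4*(-4) = 0 + 16 = 16.
λ = (0 ± √16) / 2 = (0 ± 4) / 2 = -2, 2.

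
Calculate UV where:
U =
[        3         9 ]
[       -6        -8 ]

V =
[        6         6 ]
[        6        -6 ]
UV =
[       72       -36 ]
[      -84        12 ]

Matrix multiplication: (UV)[i][j] = sum over k of U[i][k] * V[k][j].
  (UV)[0][0] = (3)*(6) + (9)*(6) = 72
  (UV)[0][1] = (3)*(6) + (9)*(-6) = -36
  (UV)[1][0] = (-6)*(6) + (-8)*(6) = -84
  (UV)[1][1] = (-6)*(6) + (-8)*(-6) = 12
UV =
[       72       -36 ]
[      -84        12 ]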